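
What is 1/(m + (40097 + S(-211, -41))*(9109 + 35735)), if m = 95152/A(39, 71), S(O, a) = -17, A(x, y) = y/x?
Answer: 71/127615384848 ≈ 5.5636e-10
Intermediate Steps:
m = 3710928/71 (m = 95152/((71/39)) = 95152/((71*(1/39))) = 95152/(71/39) = 95152*(39/71) = 3710928/71 ≈ 52267.)
1/(m + (40097 + S(-211, -41))*(9109 + 35735)) = 1/(3710928/71 + (40097 - 17)*(9109 + 35735)) = 1/(3710928/71 + 40080*44844) = 1/(3710928/71 + 1797347520) = 1/(127615384848/71) = 71/127615384848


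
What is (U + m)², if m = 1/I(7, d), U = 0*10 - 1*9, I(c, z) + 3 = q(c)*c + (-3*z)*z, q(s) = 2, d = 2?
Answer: 100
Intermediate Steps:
I(c, z) = -3 - 3*z² + 2*c (I(c, z) = -3 + (2*c + (-3*z)*z) = -3 + (2*c - 3*z²) = -3 + (-3*z² + 2*c) = -3 - 3*z² + 2*c)
U = -9 (U = 0 - 9 = -9)
m = -1 (m = 1/(-3 - 3*2² + 2*7) = 1/(-3 - 3*4 + 14) = 1/(-3 - 12 + 14) = 1/(-1) = -1)
(U + m)² = (-9 - 1)² = (-10)² = 100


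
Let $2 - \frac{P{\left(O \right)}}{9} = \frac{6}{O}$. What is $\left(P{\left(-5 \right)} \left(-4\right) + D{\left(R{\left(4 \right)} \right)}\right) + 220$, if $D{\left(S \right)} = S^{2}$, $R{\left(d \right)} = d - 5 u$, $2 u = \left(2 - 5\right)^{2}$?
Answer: $\frac{8941}{20} \approx 447.05$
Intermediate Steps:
$P{\left(O \right)} = 18 - \frac{54}{O}$ ($P{\left(O \right)} = 18 - 9 \frac{6}{O} = 18 - \frac{54}{O}$)
$u = \frac{9}{2}$ ($u = \frac{\left(2 - 5\right)^{2}}{2} = \frac{\left(-3\right)^{2}}{2} = \frac{1}{2} \cdot 9 = \frac{9}{2} \approx 4.5$)
$R{\left(d \right)} = - \frac{45}{2} + d$ ($R{\left(d \right)} = d - \frac{45}{2} = - \frac{45}{2} + d$)
$\left(P{\left(-5 \right)} \left(-4\right) + D{\left(R{\left(4 \right)} \right)}\right) + 220 = \left(\left(18 - \frac{54}{-5}\right) \left(-4\right) + \left(- \frac{45}{2} + 4\right)^{2}\right) + 220 = \left(\left(18 - - \frac{54}{5}\right) \left(-4\right) + \left(- \frac{37}{2}\right)^{2}\right) + 220 = \left(\left(18 + \frac{54}{5}\right) \left(-4\right) + \frac{1369}{4}\right) + 220 = \left(\frac{144}{5} \left(-4\right) + \frac{1369}{4}\right) + 220 = \left(- \frac{576}{5} + \frac{1369}{4}\right) + 220 = \frac{4541}{20} + 220 = \frac{8941}{20}$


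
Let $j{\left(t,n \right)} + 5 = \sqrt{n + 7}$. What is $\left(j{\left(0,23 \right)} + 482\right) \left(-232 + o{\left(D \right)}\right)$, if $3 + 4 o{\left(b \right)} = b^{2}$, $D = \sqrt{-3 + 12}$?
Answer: $- \frac{219897}{2} - \frac{461 \sqrt{30}}{2} \approx -1.1121 \cdot 10^{5}$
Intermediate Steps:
$D = 3$ ($D = \sqrt{9} = 3$)
$o{\left(b \right)} = - \frac{3}{4} + \frac{b^{2}}{4}$
$j{\left(t,n \right)} = -5 + \sqrt{7 + n}$ ($j{\left(t,n \right)} = -5 + \sqrt{n + 7} = -5 + \sqrt{7 + n}$)
$\left(j{\left(0,23 \right)} + 482\right) \left(-232 + o{\left(D \right)}\right) = \left(\left(-5 + \sqrt{7 + 23}\right) + 482\right) \left(-232 - \left(\frac{3}{4} - \frac{3^{2}}{4}\right)\right) = \left(\left(-5 + \sqrt{30}\right) + 482\right) \left(-232 + \left(- \frac{3}{4} + \frac{1}{4} \cdot 9\right)\right) = \left(477 + \sqrt{30}\right) \left(-232 + \left(- \frac{3}{4} + \frac{9}{4}\right)\right) = \left(477 + \sqrt{30}\right) \left(-232 + \frac{3}{2}\right) = \left(477 + \sqrt{30}\right) \left(- \frac{461}{2}\right) = - \frac{219897}{2} - \frac{461 \sqrt{30}}{2}$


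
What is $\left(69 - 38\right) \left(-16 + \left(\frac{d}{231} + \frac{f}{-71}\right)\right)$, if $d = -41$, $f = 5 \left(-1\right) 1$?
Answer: $- \frac{8189332}{16401} \approx -499.32$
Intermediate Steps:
$f = -5$ ($f = \left(-5\right) 1 = -5$)
$\left(69 - 38\right) \left(-16 + \left(\frac{d}{231} + \frac{f}{-71}\right)\right) = \left(69 - 38\right) \left(-16 - \left(- \frac{5}{71} + \frac{41}{231}\right)\right) = \left(69 - 38\right) \left(-16 - \frac{1756}{16401}\right) = \left(69 - 38\right) \left(-16 + \left(- \frac{41}{231} + \frac{5}{71}\right)\right) = 31 \left(-16 - \frac{1756}{16401}\right) = 31 \left(- \frac{264172}{16401}\right) = - \frac{8189332}{16401}$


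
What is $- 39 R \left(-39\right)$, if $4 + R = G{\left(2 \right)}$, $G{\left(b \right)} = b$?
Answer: $-3042$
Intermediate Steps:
$R = -2$ ($R = -4 + 2 = -2$)
$- 39 R \left(-39\right) = \left(-39\right) \left(-2\right) \left(-39\right) = 78 \left(-39\right) = -3042$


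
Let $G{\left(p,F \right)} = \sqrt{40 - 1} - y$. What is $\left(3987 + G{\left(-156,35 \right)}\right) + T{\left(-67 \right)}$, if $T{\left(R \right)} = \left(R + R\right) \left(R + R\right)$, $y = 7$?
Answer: $21936 + \sqrt{39} \approx 21942.0$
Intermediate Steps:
$T{\left(R \right)} = 4 R^{2}$ ($T{\left(R \right)} = 2 R 2 R = 4 R^{2}$)
$G{\left(p,F \right)} = -7 + \sqrt{39}$ ($G{\left(p,F \right)} = \sqrt{40 - 1} - 7 = \sqrt{39} - 7 = -7 + \sqrt{39}$)
$\left(3987 + G{\left(-156,35 \right)}\right) + T{\left(-67 \right)} = \left(3987 - \left(7 - \sqrt{39}\right)\right) + 4 \left(-67\right)^{2} = \left(3980 + \sqrt{39}\right) + 4 \cdot 4489 = \left(3980 + \sqrt{39}\right) + 17956 = 21936 + \sqrt{39}$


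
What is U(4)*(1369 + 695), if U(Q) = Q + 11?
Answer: 30960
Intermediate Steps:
U(Q) = 11 + Q
U(4)*(1369 + 695) = (11 + 4)*(1369 + 695) = 15*2064 = 30960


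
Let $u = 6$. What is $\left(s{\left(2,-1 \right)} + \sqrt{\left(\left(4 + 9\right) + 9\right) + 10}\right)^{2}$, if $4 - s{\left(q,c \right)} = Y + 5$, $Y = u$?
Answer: $81 - 56 \sqrt{2} \approx 1.804$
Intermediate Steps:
$Y = 6$
$s{\left(q,c \right)} = -7$ ($s{\left(q,c \right)} = 4 - \left(6 + 5\right) = 4 - 11 = -7$)
$\left(s{\left(2,-1 \right)} + \sqrt{\left(\left(4 + 9\right) + 9\right) + 10}\right)^{2} = \left(-7 + \sqrt{\left(\left(4 + 9\right) + 9\right) + 10}\right)^{2} = \left(-7 + \sqrt{\left(13 + 9\right) + 10}\right)^{2} = \left(-7 + \sqrt{22 + 10}\right)^{2} = \left(-7 + \sqrt{32}\right)^{2} = \left(-7 + 4 \sqrt{2}\right)^{2}$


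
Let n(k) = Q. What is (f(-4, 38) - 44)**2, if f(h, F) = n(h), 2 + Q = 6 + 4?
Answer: 1296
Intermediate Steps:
Q = 8 (Q = -2 + (6 + 4) = -2 + 10 = 8)
n(k) = 8
f(h, F) = 8
(f(-4, 38) - 44)**2 = (8 - 44)**2 = (-36)**2 = 1296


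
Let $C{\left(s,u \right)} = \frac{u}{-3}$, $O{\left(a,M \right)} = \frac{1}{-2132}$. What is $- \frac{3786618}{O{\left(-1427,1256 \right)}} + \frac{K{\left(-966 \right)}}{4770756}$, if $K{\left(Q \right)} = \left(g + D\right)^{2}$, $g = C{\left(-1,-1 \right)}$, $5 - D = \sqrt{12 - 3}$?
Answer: $\frac{346631806063075153}{42936804} \approx 8.0731 \cdot 10^{9}$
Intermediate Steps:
$D = 2$ ($D = 5 - \sqrt{12 - 3} = 5 - \sqrt{9} = 5 - 3 = 2$)
$O{\left(a,M \right)} = - \frac{1}{2132}$
$C{\left(s,u \right)} = - \frac{u}{3}$ ($C{\left(s,u \right)} = u \left(- \frac{1}{3}\right) = - \frac{u}{3}$)
$g = \frac{1}{3}$ ($g = \left(- \frac{1}{3}\right) \left(-1\right) = \frac{1}{3} \approx 0.33333$)
$K{\left(Q \right)} = \frac{49}{9}$ ($K{\left(Q \right)} = \left(\frac{1}{3} + 2\right)^{2} = \left(\frac{7}{3}\right)^{2} = \frac{49}{9}$)
$- \frac{3786618}{O{\left(-1427,1256 \right)}} + \frac{K{\left(-966 \right)}}{4770756} = - \frac{3786618}{- \frac{1}{2132}} + \frac{49}{9 \cdot 4770756} = \left(-3786618\right) \left(-2132\right) + \frac{49}{9} \cdot \frac{1}{4770756} = 8073069576 + \frac{49}{42936804} = \frac{346631806063075153}{42936804}$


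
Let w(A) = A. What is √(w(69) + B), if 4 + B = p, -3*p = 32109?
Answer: 3*I*√1182 ≈ 103.14*I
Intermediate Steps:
p = -10703 (p = -⅓*32109 = -10703)
B = -10707 (B = -4 - 10703 = -10707)
√(w(69) + B) = √(69 - 10707) = √(-10638) = 3*I*√1182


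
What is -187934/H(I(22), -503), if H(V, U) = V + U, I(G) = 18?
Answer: 187934/485 ≈ 387.49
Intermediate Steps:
H(V, U) = U + V
-187934/H(I(22), -503) = -187934/(-503 + 18) = -187934/(-485) = -187934*(-1/485) = 187934/485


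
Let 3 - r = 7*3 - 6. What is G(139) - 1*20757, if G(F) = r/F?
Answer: -2885235/139 ≈ -20757.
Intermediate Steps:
r = -12 (r = 3 - (7*3 - 6) = 3 - (21 - 6) = 3 - 1*15 = 3 - 15 = -12)
G(F) = -12/F
G(139) - 1*20757 = -12/139 - 1*20757 = -12*1/139 - 20757 = -12/139 - 20757 = -2885235/139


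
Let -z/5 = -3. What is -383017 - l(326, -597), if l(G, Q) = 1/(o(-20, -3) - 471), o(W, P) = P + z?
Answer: -175804802/459 ≈ -3.8302e+5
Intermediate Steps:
z = 15 (z = -5*(-3) = 15)
o(W, P) = 15 + P (o(W, P) = P + 15 = 15 + P)
l(G, Q) = -1/459 (l(G, Q) = 1/((15 - 3) - 471) = 1/(12 - 471) = 1/(-459) = -1/459)
-383017 - l(326, -597) = -383017 - 1*(-1/459) = -383017 + 1/459 = -175804802/459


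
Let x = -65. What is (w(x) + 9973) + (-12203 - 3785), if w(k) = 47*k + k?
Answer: -9135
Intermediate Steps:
w(k) = 48*k
(w(x) + 9973) + (-12203 - 3785) = (48*(-65) + 9973) + (-12203 - 3785) = (-3120 + 9973) - 15988 = 6853 - 15988 = -9135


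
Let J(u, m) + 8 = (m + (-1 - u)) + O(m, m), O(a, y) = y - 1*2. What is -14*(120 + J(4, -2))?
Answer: -1414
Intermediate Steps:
O(a, y) = -2 + y (O(a, y) = y - 2 = -2 + y)
J(u, m) = -11 - u + 2*m (J(u, m) = -8 + ((m + (-1 - u)) + (-2 + m)) = -8 + ((-1 + m - u) + (-2 + m)) = -8 + (-3 - u + 2*m) = -11 - u + 2*m)
-14*(120 + J(4, -2)) = -14*(120 + (-11 - 1*4 + 2*(-2))) = -14*(120 + (-11 - 4 - 4)) = -14*(120 - 19) = -14*101 = -1414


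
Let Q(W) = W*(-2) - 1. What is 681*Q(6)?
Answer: -8853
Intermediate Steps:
Q(W) = -1 - 2*W (Q(W) = -2*W - 1 = -1 - 2*W)
681*Q(6) = 681*(-1 - 2*6) = 681*(-1 - 12) = 681*(-13) = -8853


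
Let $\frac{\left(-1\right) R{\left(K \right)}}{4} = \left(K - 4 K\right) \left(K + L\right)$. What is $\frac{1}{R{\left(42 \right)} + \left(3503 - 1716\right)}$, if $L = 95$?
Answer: $\frac{1}{70835} \approx 1.4117 \cdot 10^{-5}$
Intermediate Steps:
$R{\left(K \right)} = 12 K \left(95 + K\right)$ ($R{\left(K \right)} = - 4 \left(K - 4 K\right) \left(K + 95\right) = - 4 - 3 K \left(95 + K\right) = - 4 \left(- 3 K \left(95 + K\right)\right) = 12 K \left(95 + K\right)$)
$\frac{1}{R{\left(42 \right)} + \left(3503 - 1716\right)} = \frac{1}{12 \cdot 42 \left(95 + 42\right) + \left(3503 - 1716\right)} = \frac{1}{12 \cdot 42 \cdot 137 + \left(3503 - 1716\right)} = \frac{1}{69048 + 1787} = \frac{1}{70835}$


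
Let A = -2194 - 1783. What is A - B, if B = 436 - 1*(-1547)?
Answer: -5960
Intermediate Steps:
A = -3977
B = 1983 (B = 436 + 1547 = 1983)
A - B = -3977 - 1*1983 = -3977 - 1983 = -5960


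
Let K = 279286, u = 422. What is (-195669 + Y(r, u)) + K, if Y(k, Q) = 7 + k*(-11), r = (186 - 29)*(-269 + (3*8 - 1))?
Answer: 508466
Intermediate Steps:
r = -38622 (r = 157*(-269 + (24 - 1)) = 157*(-269 + 23) = 157*(-246) = -38622)
Y(k, Q) = 7 - 11*k
(-195669 + Y(r, u)) + K = (-195669 + (7 - 11*(-38622))) + 279286 = (-195669 + (7 + 424842)) + 279286 = (-195669 + 424849) + 279286 = 229180 + 279286 = 508466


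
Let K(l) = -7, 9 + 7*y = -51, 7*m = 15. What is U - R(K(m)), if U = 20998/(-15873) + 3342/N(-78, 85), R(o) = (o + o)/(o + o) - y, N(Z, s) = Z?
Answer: -5971156/111111 ≈ -53.740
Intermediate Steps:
m = 15/7 (m = (⅐)*15 = 15/7 ≈ 2.1429)
y = -60/7 (y = -9/7 + (⅐)*(-51) = -9/7 - 51/7 = -60/7 ≈ -8.5714)
R(o) = 67/7 (R(o) = (o + o)/(o + o) - 1*(-60/7) = (2*o)/((2*o)) + 60/7 = (2*o)*(1/(2*o)) + 60/7 = 1 + 60/7 = 67/7)
U = -701095/15873 (U = 20998/(-15873) + 3342/(-78) = 20998*(-1/15873) + 3342*(-1/78) = -20998/15873 - 557/13 = -701095/15873 ≈ -44.169)
U - R(K(m)) = -701095/15873 - 1*67/7 = -701095/15873 - 67/7 = -5971156/111111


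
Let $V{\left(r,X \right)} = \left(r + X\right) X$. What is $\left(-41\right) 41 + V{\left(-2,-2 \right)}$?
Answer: $-1673$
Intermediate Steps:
$V{\left(r,X \right)} = X \left(X + r\right)$ ($V{\left(r,X \right)} = \left(X + r\right) X = X \left(X + r\right)$)
$\left(-41\right) 41 + V{\left(-2,-2 \right)} = \left(-41\right) 41 - 2 \left(-2 - 2\right) = -1681 - -8 = -1681 + 8 = -1673$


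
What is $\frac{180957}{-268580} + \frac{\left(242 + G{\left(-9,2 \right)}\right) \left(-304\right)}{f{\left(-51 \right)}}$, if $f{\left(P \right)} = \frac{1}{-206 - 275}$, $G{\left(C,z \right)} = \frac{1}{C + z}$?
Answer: $\frac{66488920103861}{1880060} \approx 3.5365 \cdot 10^{7}$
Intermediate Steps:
$f{\left(P \right)} = - \frac{1}{481}$ ($f{\left(P \right)} = \frac{1}{-481} = - \frac{1}{481}$)
$\frac{180957}{-268580} + \frac{\left(242 + G{\left(-9,2 \right)}\right) \left(-304\right)}{f{\left(-51 \right)}} = \frac{180957}{-268580} + \frac{\left(242 + \frac{1}{-9 + 2}\right) \left(-304\right)}{- \frac{1}{481}} = 180957 \left(- \frac{1}{268580}\right) + \left(242 + \frac{1}{-7}\right) \left(-304\right) \left(-481\right) = - \frac{180957}{268580} + \left(242 - \frac{1}{7}\right) \left(-304\right) \left(-481\right) = - \frac{180957}{268580} + \frac{1693}{7} \left(-304\right) \left(-481\right) = - \frac{180957}{268580} - - \frac{247557232}{7} = - \frac{180957}{268580} + \frac{247557232}{7} = \frac{66488920103861}{1880060}$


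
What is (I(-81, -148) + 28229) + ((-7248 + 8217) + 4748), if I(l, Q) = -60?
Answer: 33886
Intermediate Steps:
(I(-81, -148) + 28229) + ((-7248 + 8217) + 4748) = (-60 + 28229) + ((-7248 + 8217) + 4748) = 28169 + (969 + 4748) = 28169 + 5717 = 33886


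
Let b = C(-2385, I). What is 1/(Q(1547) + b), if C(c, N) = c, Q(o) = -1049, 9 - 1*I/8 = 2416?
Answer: -1/3434 ≈ -0.00029121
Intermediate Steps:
I = -19256 (I = 72 - 8*2416 = 72 - 19328 = -19256)
b = -2385
1/(Q(1547) + b) = 1/(-1049 - 2385) = 1/(-3434) = -1/3434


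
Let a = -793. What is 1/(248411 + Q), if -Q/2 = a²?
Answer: -1/1009287 ≈ -9.9080e-7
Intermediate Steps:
Q = -1257698 (Q = -2*(-793)² = -2*628849 = -1257698)
1/(248411 + Q) = 1/(248411 - 1257698) = 1/(-1009287) = -1/1009287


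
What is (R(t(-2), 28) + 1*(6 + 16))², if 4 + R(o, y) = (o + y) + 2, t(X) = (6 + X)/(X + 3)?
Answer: 2704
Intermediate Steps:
t(X) = (6 + X)/(3 + X)
R(o, y) = -2 + o + y (R(o, y) = -4 + ((o + y) + 2) = -4 + (2 + o + y) = -2 + o + y)
(R(t(-2), 28) + 1*(6 + 16))² = ((-2 + (6 - 2)/(3 - 2) + 28) + 1*(6 + 16))² = ((-2 + 4/1 + 28) + 1*22)² = ((-2 + 1*4 + 28) + 22)² = ((-2 + 4 + 28) + 22)² = (30 + 22)² = 52² = 2704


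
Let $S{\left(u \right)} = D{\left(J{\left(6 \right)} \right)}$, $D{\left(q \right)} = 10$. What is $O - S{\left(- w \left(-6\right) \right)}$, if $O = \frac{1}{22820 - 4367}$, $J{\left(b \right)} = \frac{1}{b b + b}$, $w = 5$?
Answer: $- \frac{184529}{18453} \approx -9.9999$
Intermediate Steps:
$J{\left(b \right)} = \frac{1}{b + b^{2}}$ ($J{\left(b \right)} = \frac{1}{b^{2} + b} = \frac{1}{b + b^{2}}$)
$S{\left(u \right)} = 10$
$O = \frac{1}{18453} \approx 5.4192 \cdot 10^{-5}$
$O - S{\left(- w \left(-6\right) \right)} = \frac{1}{18453} - 10 = - \frac{184529}{18453}$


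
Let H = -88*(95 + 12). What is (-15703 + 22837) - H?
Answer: 16550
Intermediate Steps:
H = -9416 (H = -88*107 = -9416)
(-15703 + 22837) - H = (-15703 + 22837) - 1*(-9416) = 7134 + 9416 = 16550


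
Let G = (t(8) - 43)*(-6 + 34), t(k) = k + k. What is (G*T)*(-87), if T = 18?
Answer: 1183896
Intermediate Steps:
t(k) = 2*k
G = -756 (G = (2*8 - 43)*(-6 + 34) = (16 - 43)*28 = -27*28 = -756)
(G*T)*(-87) = -756*18*(-87) = -13608*(-87) = 1183896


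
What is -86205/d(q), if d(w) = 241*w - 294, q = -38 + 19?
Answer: 86205/4873 ≈ 17.690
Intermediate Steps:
q = -19
d(w) = -294 + 241*w
-86205/d(q) = -86205/(-294 + 241*(-19)) = -86205/(-294 - 4579) = -86205/(-4873) = -86205*(-1/4873) = 86205/4873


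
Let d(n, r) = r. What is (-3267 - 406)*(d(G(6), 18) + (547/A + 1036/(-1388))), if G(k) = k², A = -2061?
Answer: -44624738854/715167 ≈ -62398.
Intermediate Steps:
(-3267 - 406)*(d(G(6), 18) + (547/A + 1036/(-1388))) = (-3267 - 406)*(18 + (547/(-2061) + 1036/(-1388))) = -3673*(18 + (547*(-1/2061) + 1036*(-1/1388))) = -3673*(18 + (-547/2061 - 259/347)) = -3673*(18 - 723608/715167) = -3673*12149398/715167 = -44624738854/715167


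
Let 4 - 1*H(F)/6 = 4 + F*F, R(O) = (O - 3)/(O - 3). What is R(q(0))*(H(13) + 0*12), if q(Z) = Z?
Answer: -1014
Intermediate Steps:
R(O) = 1 (R(O) = (-3 + O)/(-3 + O) = 1)
H(F) = -6*F² (H(F) = 24 - 6*(4 + F*F) = 24 - 6*(4 + F²) = 24 + (-24 - 6*F²) = -6*F²)
R(q(0))*(H(13) + 0*12) = 1*(-6*13² + 0*12) = 1*(-6*169 + 0) = 1*(-1014 + 0) = 1*(-1014) = -1014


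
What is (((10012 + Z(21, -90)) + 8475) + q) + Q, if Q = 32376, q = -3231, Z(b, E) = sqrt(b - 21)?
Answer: 47632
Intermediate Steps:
Z(b, E) = sqrt(-21 + b)
(((10012 + Z(21, -90)) + 8475) + q) + Q = (((10012 + sqrt(-21 + 21)) + 8475) - 3231) + 32376 = (((10012 + sqrt(0)) + 8475) - 3231) + 32376 = (((10012 + 0) + 8475) - 3231) + 32376 = ((10012 + 8475) - 3231) + 32376 = (18487 - 3231) + 32376 = 15256 + 32376 = 47632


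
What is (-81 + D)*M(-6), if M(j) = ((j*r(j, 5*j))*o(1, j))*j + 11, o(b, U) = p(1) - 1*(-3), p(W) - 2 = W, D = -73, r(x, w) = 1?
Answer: -34958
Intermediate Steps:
p(W) = 2 + W
o(b, U) = 6 (o(b, U) = (2 + 1) - 1*(-3) = 3 + 3 = 6)
M(j) = 11 + 6*j**2 (M(j) = ((j*1)*6)*j + 11 = (j*6)*j + 11 = (6*j)*j + 11 = 6*j**2 + 11 = 11 + 6*j**2)
(-81 + D)*M(-6) = (-81 - 73)*(11 + 6*(-6)**2) = -154*(11 + 6*36) = -154*(11 + 216) = -154*227 = -34958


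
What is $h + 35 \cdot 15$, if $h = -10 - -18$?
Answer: $533$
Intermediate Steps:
$h = 8$ ($h = -10 + 18 = 8$)
$h + 35 \cdot 15 = 8 + 35 \cdot 15 = 8 + 525 = 533$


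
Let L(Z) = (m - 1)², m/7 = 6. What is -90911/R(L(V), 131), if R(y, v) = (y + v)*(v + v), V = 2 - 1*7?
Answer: -90911/474744 ≈ -0.19149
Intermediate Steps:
V = -5 (V = 2 - 7 = -5)
m = 42 (m = 7*6 = 42)
L(Z) = 1681 (L(Z) = (42 - 1)² = 41² = 1681)
R(y, v) = 2*v*(v + y) (R(y, v) = (v + y)*(2*v) = 2*v*(v + y))
-90911/R(L(V), 131) = -90911*1/(262*(131 + 1681)) = -90911/(2*131*1812) = -90911/474744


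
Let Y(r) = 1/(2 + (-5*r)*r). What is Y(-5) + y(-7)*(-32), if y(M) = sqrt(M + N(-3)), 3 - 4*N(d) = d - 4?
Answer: -1/123 - 48*I*sqrt(2) ≈ -0.0081301 - 67.882*I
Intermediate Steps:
Y(r) = 1/(2 - 5*r**2)
N(d) = 7/4 - d/4 (N(d) = 3/4 - (d - 4)/4 = 3/4 - (-4 + d)/4 = 3/4 + (1 - d/4) = 7/4 - d/4)
y(M) = sqrt(5/2 + M) (y(M) = sqrt(M + (7/4 - 1/4*(-3))) = sqrt(M + (7/4 + 3/4)) = sqrt(M + 5/2) = sqrt(5/2 + M))
Y(-5) + y(-7)*(-32) = -1/(-2 + 5*(-5)**2) + (sqrt(10 + 4*(-7))/2)*(-32) = -1/(-2 + 5*25) + (sqrt(10 - 28)/2)*(-32) = -1/(-2 + 125) + (sqrt(-18)/2)*(-32) = -1/123 + ((3*I*sqrt(2))/2)*(-32) = -1*1/123 + (3*I*sqrt(2)/2)*(-32) = -1/123 - 48*I*sqrt(2)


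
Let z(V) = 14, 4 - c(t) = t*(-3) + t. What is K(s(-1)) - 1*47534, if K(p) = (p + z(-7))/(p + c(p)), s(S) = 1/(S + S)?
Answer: -237643/5 ≈ -47529.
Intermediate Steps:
c(t) = 4 + 2*t (c(t) = 4 - (t*(-3) + t) = 4 - (-3*t + t) = 4 - (-2)*t = 4 + 2*t)
s(S) = 1/(2*S)
K(p) = (14 + p)/(4 + 3*p) (K(p) = (p + 14)/(p + (4 + 2*p)) = (14 + p)/(4 + 3*p))
K(s(-1)) - 1*47534 = (14 + (1/2)/(-1))/(4 + 3*((1/2)/(-1))) - 1*47534 = (14 + (1/2)*(-1))/(4 + 3*((1/2)*(-1))) - 47534 = (14 - 1/2)/(4 + 3*(-1/2)) - 47534 = (27/2)/(4 - 3/2) - 47534 = (27/2)/(5/2) - 47534 = (2/5)*(27/2) - 47534 = 27/5 - 47534 = -237643/5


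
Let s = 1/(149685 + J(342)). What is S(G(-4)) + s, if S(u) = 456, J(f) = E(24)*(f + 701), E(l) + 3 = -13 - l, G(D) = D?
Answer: 49232041/107965 ≈ 456.00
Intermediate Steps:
E(l) = -16 - l (E(l) = -3 + (-13 - l) = -16 - l)
J(f) = -28040 - 40*f (J(f) = (-16 - 1*24)*(f + 701) = (-16 - 24)*(701 + f) = -40*(701 + f) = -28040 - 40*f)
s = 1/107965 (s = 1/(149685 + (-28040 - 40*342)) = 1/(149685 + (-28040 - 13680)) = 1/(149685 - 41720) = 1/107965 ≈ 9.2623e-6)
S(G(-4)) + s = 456 + 1/107965 = 49232041/107965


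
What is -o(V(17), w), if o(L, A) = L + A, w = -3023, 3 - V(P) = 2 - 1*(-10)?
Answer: 3032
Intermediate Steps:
V(P) = -9 (V(P) = 3 - (2 - 1*(-10)) = 3 - (2 + 10) = 3 - 1*12 = 3 - 12 = -9)
o(L, A) = A + L
-o(V(17), w) = -(-3023 - 9) = -1*(-3032) = 3032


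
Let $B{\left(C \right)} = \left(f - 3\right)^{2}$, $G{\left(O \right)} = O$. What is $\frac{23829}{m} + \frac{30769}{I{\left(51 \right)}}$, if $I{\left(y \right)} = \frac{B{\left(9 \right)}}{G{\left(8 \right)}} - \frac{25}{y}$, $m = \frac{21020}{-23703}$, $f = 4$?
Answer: $- \frac{348037866303}{3131980} \approx -1.1112 \cdot 10^{5}$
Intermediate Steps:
$B{\left(C \right)} = 1$ ($B{\left(C \right)} = \left(4 - 3\right)^{2} = 1^{2} = 1$)
$m = - \frac{21020}{23703}$ ($m = 21020 \left(- \frac{1}{23703}\right) = - \frac{21020}{23703} \approx -0.88681$)
$I{\left(y \right)} = \frac{1}{8} - \frac{25}{y}$ ($I{\left(y \right)} = 1 \cdot \frac{1}{8} - \frac{25}{y} = \frac{1}{8} - \frac{25}{y}$)
$\frac{23829}{m} + \frac{30769}{I{\left(51 \right)}} = \frac{23829}{- \frac{21020}{23703}} + \frac{30769}{\frac{1}{8} \cdot \frac{1}{51} \left(-200 + 51\right)} = 23829 \left(- \frac{23703}{21020}\right) + \frac{30769}{\frac{1}{8} \cdot \frac{1}{51} \left(-149\right)} = - \frac{564818787}{21020} + \frac{30769}{- \frac{149}{408}} = - \frac{564818787}{21020} + 30769 \left(- \frac{408}{149}\right) = - \frac{564818787}{21020} - \frac{12553752}{149} = - \frac{348037866303}{3131980}$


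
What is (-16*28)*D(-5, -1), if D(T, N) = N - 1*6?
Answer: 3136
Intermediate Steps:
D(T, N) = -6 + N (D(T, N) = N - 6 = -6 + N)
(-16*28)*D(-5, -1) = (-16*28)*(-6 - 1) = -448*(-7) = 3136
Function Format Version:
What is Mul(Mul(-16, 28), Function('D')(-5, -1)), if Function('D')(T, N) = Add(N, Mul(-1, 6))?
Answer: 3136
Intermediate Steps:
Function('D')(T, N) = Add(-6, N) (Function('D')(T, N) = Add(N, -6) = Add(-6, N))
Mul(Mul(-16, 28), Function('D')(-5, -1)) = Mul(Mul(-16, 28), Add(-6, -1)) = Mul(-448, -7) = 3136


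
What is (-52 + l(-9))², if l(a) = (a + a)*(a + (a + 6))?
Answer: 26896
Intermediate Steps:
l(a) = 2*a*(6 + 2*a) (l(a) = (2*a)*(a + (6 + a)) = (2*a)*(6 + 2*a) = 2*a*(6 + 2*a))
(-52 + l(-9))² = (-52 + 4*(-9)*(3 - 9))² = (-52 + 4*(-9)*(-6))² = (-52 + 216)² = 164² = 26896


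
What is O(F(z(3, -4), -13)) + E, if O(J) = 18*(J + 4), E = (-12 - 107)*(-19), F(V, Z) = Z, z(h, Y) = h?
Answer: 2099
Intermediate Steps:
E = 2261 (E = -119*(-19) = 2261)
O(J) = 72 + 18*J (O(J) = 18*(4 + J) = 72 + 18*J)
O(F(z(3, -4), -13)) + E = (72 + 18*(-13)) + 2261 = (72 - 234) + 2261 = -162 + 2261 = 2099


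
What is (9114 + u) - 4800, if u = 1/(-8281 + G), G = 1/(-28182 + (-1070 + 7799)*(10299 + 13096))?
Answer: 5622878992095795/1303402677212 ≈ 4314.0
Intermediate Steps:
G = 1/157396773 (G = 1/(-28182 + 6729*23395) = 1/(-28182 + 157424955) = 1/157396773 ≈ 6.3534e-9)
u = -157396773/1303402677212 (u = 1/(-8281 + 1/157396773) = 1/(-1303402677212/157396773) = -157396773/1303402677212 ≈ -0.00012076)
(9114 + u) - 4800 = (9114 - 157396773/1303402677212) - 4800 = 11879211842713395/1303402677212 - 4800 = 5622878992095795/1303402677212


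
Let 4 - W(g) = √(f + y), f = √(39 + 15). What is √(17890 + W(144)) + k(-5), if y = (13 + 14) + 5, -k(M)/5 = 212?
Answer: -1060 + √(17894 - √(32 + 3*√6)) ≈ -926.25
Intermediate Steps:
k(M) = -1060 (k(M) = -5*212 = -1060)
y = 32 (y = 27 + 5 = 32)
f = 3*√6 (f = √54 = 3*√6 ≈ 7.3485)
W(g) = 4 - √(32 + 3*√6) (W(g) = 4 - √(3*√6 + 32) = 4 - √(32 + 3*√6))
√(17890 + W(144)) + k(-5) = √(17890 + (4 - √(32 + 3*√6))) - 1060 = √(17894 - √(32 + 3*√6)) - 1060 = -1060 + √(17894 - √(32 + 3*√6))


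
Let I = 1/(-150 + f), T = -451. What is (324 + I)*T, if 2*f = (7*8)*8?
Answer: -10813627/74 ≈ -1.4613e+5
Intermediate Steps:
f = 224 (f = ((7*8)*8)/2 = (56*8)/2 = (½)*448 = 224)
I = 1/74 (I = 1/(-150 + 224) = 1/74 ≈ 0.013514)
(324 + I)*T = (324 + 1/74)*(-451) = (23977/74)*(-451) = -10813627/74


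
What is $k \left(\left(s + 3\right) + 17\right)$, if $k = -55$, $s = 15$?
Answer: $-1925$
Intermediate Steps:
$k \left(\left(s + 3\right) + 17\right) = - 55 \left(\left(15 + 3\right) + 17\right) = - 55 \left(18 + 17\right) = \left(-55\right) 35 = -1925$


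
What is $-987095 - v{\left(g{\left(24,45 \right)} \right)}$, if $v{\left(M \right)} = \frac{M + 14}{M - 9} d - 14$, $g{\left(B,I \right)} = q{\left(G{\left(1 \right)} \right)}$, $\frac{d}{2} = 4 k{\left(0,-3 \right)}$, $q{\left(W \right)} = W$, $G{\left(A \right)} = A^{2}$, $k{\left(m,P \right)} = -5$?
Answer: $-987156$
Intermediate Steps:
$d = -40$ ($d = 2 \cdot 4 \left(-5\right) = 2 \left(-20\right) = -40$)
$g{\left(B,I \right)} = 1$ ($g{\left(B,I \right)} = 1^{2} = 1$)
$v{\left(M \right)} = -14 - \frac{40 \left(14 + M\right)}{-9 + M}$ ($v{\left(M \right)} = \frac{M + 14}{M - 9} \left(-40\right) - 14 = \frac{14 + M}{-9 + M} \left(-40\right) - 14 = - \frac{40 \left(14 + M\right)}{-9 + M} - 14 = -14 - \frac{40 \left(14 + M\right)}{-9 + M}$)
$-987095 - v{\left(g{\left(24,45 \right)} \right)} = -987095 - \frac{2 \left(-217 - 27\right)}{-9 + 1} = -987095 - \frac{2 \left(-217 - 27\right)}{-8} = -987095 - 2 \left(- \frac{1}{8}\right) \left(-244\right) = -987095 - 61 = -987156$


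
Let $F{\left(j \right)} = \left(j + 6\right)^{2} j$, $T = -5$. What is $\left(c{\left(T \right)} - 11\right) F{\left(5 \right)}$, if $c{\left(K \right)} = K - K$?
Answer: $-6655$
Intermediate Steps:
$c{\left(K \right)} = 0$
$F{\left(j \right)} = j \left(6 + j\right)^{2}$ ($F{\left(j \right)} = \left(6 + j\right)^{2} j = j \left(6 + j\right)^{2}$)
$\left(c{\left(T \right)} - 11\right) F{\left(5 \right)} = \left(0 - 11\right) 5 \left(6 + 5\right)^{2} = - 11 \cdot 5 \cdot 11^{2} = - 11 \cdot 5 \cdot 121 = \left(-11\right) 605 = -6655$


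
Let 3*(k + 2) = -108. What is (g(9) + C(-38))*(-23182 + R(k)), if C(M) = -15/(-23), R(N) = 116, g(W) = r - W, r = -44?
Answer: 27771464/23 ≈ 1.2075e+6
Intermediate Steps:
g(W) = -44 - W
k = -38 (k = -2 + (⅓)*(-108) = -2 - 36 = -38)
C(M) = 15/23 (C(M) = -15*(-1/23) = 15/23)
(g(9) + C(-38))*(-23182 + R(k)) = ((-44 - 1*9) + 15/23)*(-23182 + 116) = ((-44 - 9) + 15/23)*(-23066) = (-53 + 15/23)*(-23066) = -1204/23*(-23066) = 27771464/23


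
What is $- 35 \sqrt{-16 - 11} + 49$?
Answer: $49 - 105 i \sqrt{3} \approx 49.0 - 181.87 i$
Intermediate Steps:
$- 35 \sqrt{-16 - 11} + 49 = - 35 \sqrt{-27} + 49 = - 35 \cdot 3 i \sqrt{3} + 49 = - 105 i \sqrt{3} + 49 = 49 - 105 i \sqrt{3}$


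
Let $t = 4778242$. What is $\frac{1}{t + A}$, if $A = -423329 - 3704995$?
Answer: $\frac{1}{649918} \approx 1.5387 \cdot 10^{-6}$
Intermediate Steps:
$A = -4128324$ ($A = -423329 - 3704995 = -4128324$)
$\frac{1}{t + A} = \frac{1}{4778242 - 4128324} = \frac{1}{649918}$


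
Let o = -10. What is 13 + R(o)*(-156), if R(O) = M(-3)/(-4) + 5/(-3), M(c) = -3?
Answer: 156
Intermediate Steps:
R(O) = -11/12 (R(O) = -3/(-4) + 5/(-3) = -3*(-¼) + 5*(-⅓) = ¾ - 5/3 = -11/12)
13 + R(o)*(-156) = 13 - 11/12*(-156) = 13 + 143 = 156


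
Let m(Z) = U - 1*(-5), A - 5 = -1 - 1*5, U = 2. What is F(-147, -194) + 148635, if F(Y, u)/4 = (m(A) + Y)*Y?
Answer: 230955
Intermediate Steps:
A = -1 (A = 5 + (-1 - 1*5) = 5 + (-1 - 5) = 5 - 6 = -1)
m(Z) = 7 (m(Z) = 2 - 1*(-5) = 2 + 5 = 7)
F(Y, u) = 4*Y*(7 + Y) (F(Y, u) = 4*((7 + Y)*Y) = 4*(Y*(7 + Y)) = 4*Y*(7 + Y))
F(-147, -194) + 148635 = 4*(-147)*(7 - 147) + 148635 = 4*(-147)*(-140) + 148635 = 82320 + 148635 = 230955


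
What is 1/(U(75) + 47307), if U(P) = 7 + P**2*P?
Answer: 1/469189 ≈ 2.1313e-6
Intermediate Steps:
U(P) = 7 + P**3
1/(U(75) + 47307) = 1/((7 + 75**3) + 47307) = 1/((7 + 421875) + 47307) = 1/(421882 + 47307) = 1/469189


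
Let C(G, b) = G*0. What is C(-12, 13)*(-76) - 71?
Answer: -71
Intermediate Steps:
C(G, b) = 0
C(-12, 13)*(-76) - 71 = 0*(-76) - 71 = 0 - 71 = -71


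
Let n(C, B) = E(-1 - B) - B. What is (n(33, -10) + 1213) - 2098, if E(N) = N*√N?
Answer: -848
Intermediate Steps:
E(N) = N^(3/2)
n(C, B) = (-1 - B)^(3/2) - B
(n(33, -10) + 1213) - 2098 = (((-1 - 1*(-10))^(3/2) - 1*(-10)) + 1213) - 2098 = (((-1 + 10)^(3/2) + 10) + 1213) - 2098 = ((9^(3/2) + 10) + 1213) - 2098 = ((27 + 10) + 1213) - 2098 = (37 + 1213) - 2098 = 1250 - 2098 = -848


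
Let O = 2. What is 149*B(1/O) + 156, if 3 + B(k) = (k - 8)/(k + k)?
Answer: -2817/2 ≈ -1408.5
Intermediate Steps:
B(k) = -3 + (-8 + k)/(2*k) (B(k) = -3 + (k - 8)/(k + k) = -3 + (-8 + k)/((2*k)) = -3 + (-8 + k)*(1/(2*k)) = -3 + (-8 + k)/(2*k))
149*B(1/O) + 156 = 149*(-5/2 - 4/(1/2)) + 156 = 149*(-5/2 - 4/1/2) + 156 = 149*(-5/2 - 4*2) + 156 = 149*(-5/2 - 8) + 156 = 149*(-21/2) + 156 = -3129/2 + 156 = -2817/2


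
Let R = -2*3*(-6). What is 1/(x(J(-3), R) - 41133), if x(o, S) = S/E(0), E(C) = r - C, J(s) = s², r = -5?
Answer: -5/205701 ≈ -2.4307e-5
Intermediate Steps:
R = 36 (R = -6*(-6) = 36)
E(C) = -5 - C
x(o, S) = -S/5 (x(o, S) = S/(-5 - 1*0) = S/(-5 + 0) = S/(-5) = S*(-⅕) = -S/5)
1/(x(J(-3), R) - 41133) = 1/(-⅕*36 - 41133) = 1/(-36/5 - 41133) = 1/(-205701/5) = -5/205701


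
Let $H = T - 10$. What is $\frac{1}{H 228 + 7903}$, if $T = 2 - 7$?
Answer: $\frac{1}{4483} \approx 0.00022306$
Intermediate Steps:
$T = -5$
$H = -15$ ($H = -5 - 10 = -15$)
$\frac{1}{H 228 + 7903} = \frac{1}{\left(-15\right) 228 + 7903} = \frac{1}{-3420 + 7903} = \frac{1}{4483}$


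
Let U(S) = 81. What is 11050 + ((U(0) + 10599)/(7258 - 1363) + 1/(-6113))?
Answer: 26550971513/2402409 ≈ 11052.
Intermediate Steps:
11050 + ((U(0) + 10599)/(7258 - 1363) + 1/(-6113)) = 11050 + ((81 + 10599)/(7258 - 1363) + 1/(-6113)) = 11050 + (10680/5895 - 1/6113) = 11050 + (10680*(1/5895) - 1/6113) = 11050 + (712/393 - 1/6113) = 11050 + 4352063/2402409 = 26550971513/2402409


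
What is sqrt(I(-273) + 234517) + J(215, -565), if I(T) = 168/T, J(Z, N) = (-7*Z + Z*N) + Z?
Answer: -122765 + sqrt(39633269)/13 ≈ -1.2228e+5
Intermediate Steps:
J(Z, N) = -6*Z + N*Z (J(Z, N) = (-7*Z + N*Z) + Z = -6*Z + N*Z)
sqrt(I(-273) + 234517) + J(215, -565) = sqrt(168/(-273) + 234517) + 215*(-6 - 565) = sqrt(168*(-1/273) + 234517) + 215*(-571) = sqrt(-8/13 + 234517) - 122765 = sqrt(3048713/13) - 122765 = sqrt(39633269)/13 - 122765 = -122765 + sqrt(39633269)/13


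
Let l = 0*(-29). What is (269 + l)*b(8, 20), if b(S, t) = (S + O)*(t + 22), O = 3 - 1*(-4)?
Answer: 169470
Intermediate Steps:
O = 7 (O = 3 + 4 = 7)
b(S, t) = (7 + S)*(22 + t) (b(S, t) = (S + 7)*(t + 22) = (7 + S)*(22 + t))
l = 0
(269 + l)*b(8, 20) = (269 + 0)*(154 + 7*20 + 22*8 + 8*20) = 269*(154 + 140 + 176 + 160) = 269*630 = 169470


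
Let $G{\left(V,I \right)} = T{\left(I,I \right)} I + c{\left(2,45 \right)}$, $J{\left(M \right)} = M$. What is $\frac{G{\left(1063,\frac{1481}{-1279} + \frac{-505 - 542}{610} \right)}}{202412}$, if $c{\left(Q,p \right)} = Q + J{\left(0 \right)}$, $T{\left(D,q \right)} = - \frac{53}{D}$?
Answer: $- \frac{51}{202412} \approx -0.00025196$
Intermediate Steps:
$c{\left(Q,p \right)} = Q$ ($c{\left(Q,p \right)} = Q + 0 = Q$)
$G{\left(V,I \right)} = -51$ ($G{\left(V,I \right)} = - \frac{53}{I} I + 2 = -53 + 2 = -51$)
$\frac{G{\left(1063,\frac{1481}{-1279} + \frac{-505 - 542}{610} \right)}}{202412} = - \frac{51}{202412}$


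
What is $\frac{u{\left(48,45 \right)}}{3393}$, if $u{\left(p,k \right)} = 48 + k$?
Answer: $\frac{31}{1131} \approx 0.027409$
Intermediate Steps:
$\frac{u{\left(48,45 \right)}}{3393} = \frac{48 + 45}{3393} = 93 \cdot \frac{1}{3393} = \frac{31}{1131}$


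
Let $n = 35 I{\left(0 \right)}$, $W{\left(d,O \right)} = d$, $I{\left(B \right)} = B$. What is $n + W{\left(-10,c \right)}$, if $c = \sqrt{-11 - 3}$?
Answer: $-10$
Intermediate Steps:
$c = i \sqrt{14}$ ($c = \sqrt{-14} = i \sqrt{14} \approx 3.7417 i$)
$n = 0$ ($n = 35 \cdot 0 = 0$)
$n + W{\left(-10,c \right)} = 0 - 10 = -10$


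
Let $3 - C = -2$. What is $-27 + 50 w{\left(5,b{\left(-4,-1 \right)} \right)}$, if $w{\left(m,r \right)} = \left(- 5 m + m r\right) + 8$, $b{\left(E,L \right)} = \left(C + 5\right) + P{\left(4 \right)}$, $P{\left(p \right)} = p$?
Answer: $2623$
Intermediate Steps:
$C = 5$ ($C = 3 - -2 = 3 + 2 = 5$)
$b{\left(E,L \right)} = 14$ ($b{\left(E,L \right)} = \left(5 + 5\right) + 4 = 10 + 4 = 14$)
$w{\left(m,r \right)} = 8 - 5 m + m r$
$-27 + 50 w{\left(5,b{\left(-4,-1 \right)} \right)} = -27 + 50 \left(8 - 25 + 5 \cdot 14\right) = -27 + 50 \left(8 - 25 + 70\right) = -27 + 50 \cdot 53 = -27 + 2650 = 2623$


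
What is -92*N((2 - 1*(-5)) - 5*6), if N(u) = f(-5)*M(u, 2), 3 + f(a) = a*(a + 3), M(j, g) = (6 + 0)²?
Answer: -23184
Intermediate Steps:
M(j, g) = 36 (M(j, g) = 6² = 36)
f(a) = -3 + a*(3 + a) (f(a) = -3 + a*(a + 3) = -3 + a*(3 + a))
N(u) = 252 (N(u) = (-3 + (-5)² + 3*(-5))*36 = (-3 + 25 - 15)*36 = 7*36 = 252)
-92*N((2 - 1*(-5)) - 5*6) = -92*252 = -23184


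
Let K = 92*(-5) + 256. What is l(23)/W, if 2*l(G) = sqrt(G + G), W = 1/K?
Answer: -102*sqrt(46) ≈ -691.80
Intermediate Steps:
K = -204 (K = -460 + 256 = -204)
W = -1/204 (W = 1/(-204) = -1/204 ≈ -0.0049020)
l(G) = sqrt(2)*sqrt(G)/2 (l(G) = sqrt(G + G)/2 = sqrt(2*G)/2 = (sqrt(2)*sqrt(G))/2 = sqrt(2)*sqrt(G)/2)
l(23)/W = (sqrt(2)*sqrt(23)/2)/(-1/204) = (sqrt(46)/2)*(-204) = -102*sqrt(46)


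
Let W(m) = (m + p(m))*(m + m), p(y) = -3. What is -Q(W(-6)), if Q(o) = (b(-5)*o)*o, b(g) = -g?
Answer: -58320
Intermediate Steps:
W(m) = 2*m*(-3 + m) (W(m) = (m - 3)*(m + m) = (-3 + m)*(2*m) = 2*m*(-3 + m))
Q(o) = 5*o² (Q(o) = ((-1*(-5))*o)*o = (5*o)*o = 5*o²)
-Q(W(-6)) = -5*(2*(-6)*(-3 - 6))² = -5*(2*(-6)*(-9))² = -5*108² = -5*11664 = -1*58320 = -58320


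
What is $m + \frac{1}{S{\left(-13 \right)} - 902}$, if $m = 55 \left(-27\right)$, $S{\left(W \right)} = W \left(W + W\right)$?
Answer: $- \frac{837541}{564} \approx -1485.0$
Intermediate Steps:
$S{\left(W \right)} = 2 W^{2}$ ($S{\left(W \right)} = W 2 W = 2 W^{2}$)
$m = -1485$
$m + \frac{1}{S{\left(-13 \right)} - 902} = -1485 + \frac{1}{2 \left(-13\right)^{2} - 902} = -1485 + \frac{1}{2 \cdot 169 - 902} = -1485 + \frac{1}{338 - 902} = -1485 + \frac{1}{-564} = -1485 - \frac{1}{564} = - \frac{837541}{564}$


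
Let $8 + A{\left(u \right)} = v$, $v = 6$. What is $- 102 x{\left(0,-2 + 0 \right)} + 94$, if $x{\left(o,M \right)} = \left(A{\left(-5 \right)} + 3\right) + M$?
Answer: $196$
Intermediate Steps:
$A{\left(u \right)} = -2$ ($A{\left(u \right)} = -8 + 6 = -2$)
$x{\left(o,M \right)} = 1 + M$ ($x{\left(o,M \right)} = \left(-2 + 3\right) + M = 1 + M$)
$- 102 x{\left(0,-2 + 0 \right)} + 94 = - 102 \left(1 + \left(-2 + 0\right)\right) + 94 = - 102 \left(1 - 2\right) + 94 = \left(-102\right) \left(-1\right) + 94 = 102 + 94 = 196$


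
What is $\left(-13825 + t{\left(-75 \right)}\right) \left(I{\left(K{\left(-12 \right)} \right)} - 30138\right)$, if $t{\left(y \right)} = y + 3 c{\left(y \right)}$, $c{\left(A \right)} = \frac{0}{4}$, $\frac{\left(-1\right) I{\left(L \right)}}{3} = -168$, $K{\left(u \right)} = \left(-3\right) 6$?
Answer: $411912600$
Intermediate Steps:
$K{\left(u \right)} = -18$
$I{\left(L \right)} = 504$ ($I{\left(L \right)} = \left(-3\right) \left(-168\right) = 504$)
$c{\left(A \right)} = 0$ ($c{\left(A \right)} = 0 \cdot \frac{1}{4} = 0$)
$t{\left(y \right)} = y$ ($t{\left(y \right)} = y + 3 \cdot 0 = y + 0 = y$)
$\left(-13825 + t{\left(-75 \right)}\right) \left(I{\left(K{\left(-12 \right)} \right)} - 30138\right) = \left(-13825 - 75\right) \left(504 - 30138\right) = \left(-13900\right) \left(-29634\right) = 411912600$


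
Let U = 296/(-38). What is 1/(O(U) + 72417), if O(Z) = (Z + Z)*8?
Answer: 19/1373555 ≈ 1.3833e-5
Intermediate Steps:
U = -148/19 (U = 296*(-1/38) = -148/19 ≈ -7.7895)
O(Z) = 16*Z (O(Z) = (2*Z)*8 = 16*Z)
1/(O(U) + 72417) = 1/(16*(-148/19) + 72417) = 1/(-2368/19 + 72417) = 1/(1373555/19) = 19/1373555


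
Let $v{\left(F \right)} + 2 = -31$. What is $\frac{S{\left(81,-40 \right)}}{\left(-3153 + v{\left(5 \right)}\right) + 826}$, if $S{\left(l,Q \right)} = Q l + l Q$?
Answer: $\frac{162}{59} \approx 2.7458$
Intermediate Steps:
$S{\left(l,Q \right)} = 2 Q l$ ($S{\left(l,Q \right)} = Q l + Q l = 2 Q l$)
$v{\left(F \right)} = -33$ ($v{\left(F \right)} = -2 - 31 = -33$)
$\frac{S{\left(81,-40 \right)}}{\left(-3153 + v{\left(5 \right)}\right) + 826} = \frac{2 \left(-40\right) 81}{\left(-3153 - 33\right) + 826} = - \frac{6480}{-3186 + 826} = - \frac{6480}{-2360} = \left(-6480\right) \left(- \frac{1}{2360}\right) = \frac{162}{59}$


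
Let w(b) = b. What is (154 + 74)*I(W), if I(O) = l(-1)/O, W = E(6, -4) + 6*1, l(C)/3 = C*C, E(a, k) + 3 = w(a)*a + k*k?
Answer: 684/55 ≈ 12.436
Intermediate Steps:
E(a, k) = -3 + a² + k² (E(a, k) = -3 + (a*a + k*k) = -3 + (a² + k²) = -3 + a² + k²)
l(C) = 3*C² (l(C) = 3*(C*C) = 3*C²)
W = 55 (W = (-3 + 6² + (-4)²) + 6*1 = (-3 + 36 + 16) + 6 = 49 + 6 = 55)
I(O) = 3/O (I(O) = (3*(-1)²)/O = (3*1)/O = 3/O)
(154 + 74)*I(W) = (154 + 74)*(3/55) = 228*(3*(1/55)) = 228*(3/55) = 684/55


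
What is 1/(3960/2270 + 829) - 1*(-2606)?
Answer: 491437101/188579 ≈ 2606.0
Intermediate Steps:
1/(3960/2270 + 829) - 1*(-2606) = 1/(3960*(1/2270) + 829) + 2606 = 1/(396/227 + 829) + 2606 = 1/(188579/227) + 2606 = 227/188579 + 2606 = 491437101/188579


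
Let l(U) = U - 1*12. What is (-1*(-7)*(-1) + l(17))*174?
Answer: -348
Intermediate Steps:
l(U) = -12 + U (l(U) = U - 12 = -12 + U)
(-1*(-7)*(-1) + l(17))*174 = (-1*(-7)*(-1) + (-12 + 17))*174 = (7*(-1) + 5)*174 = (-7 + 5)*174 = -2*174 = -348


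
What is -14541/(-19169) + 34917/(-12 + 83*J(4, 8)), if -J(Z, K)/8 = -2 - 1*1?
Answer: 232705051/12651540 ≈ 18.393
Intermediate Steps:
J(Z, K) = 24 (J(Z, K) = -8*(-2 - 1*1) = -8*(-2 - 1) = -8*(-3) = 24)
-14541/(-19169) + 34917/(-12 + 83*J(4, 8)) = -14541/(-19169) + 34917/(-12 + 83*24) = -14541*(-1/19169) + 34917/(-12 + 1992) = 14541/19169 + 34917/1980 = 14541/19169 + 34917*(1/1980) = 14541/19169 + 11639/660 = 232705051/12651540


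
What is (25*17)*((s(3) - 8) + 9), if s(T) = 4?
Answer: 2125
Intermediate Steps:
(25*17)*((s(3) - 8) + 9) = (25*17)*((4 - 8) + 9) = 425*(-4 + 9) = 425*5 = 2125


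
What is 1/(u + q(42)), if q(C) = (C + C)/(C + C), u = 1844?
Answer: 1/1845 ≈ 0.00054201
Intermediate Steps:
q(C) = 1 (q(C) = (2*C)/((2*C)) = (2*C)*(1/(2*C)) = 1)
1/(u + q(42)) = 1/(1844 + 1) = 1/1845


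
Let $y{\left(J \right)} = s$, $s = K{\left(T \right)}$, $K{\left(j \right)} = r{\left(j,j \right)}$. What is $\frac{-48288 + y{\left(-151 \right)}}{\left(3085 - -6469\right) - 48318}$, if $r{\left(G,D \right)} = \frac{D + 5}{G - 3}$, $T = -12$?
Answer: $\frac{724313}{581460} \approx 1.2457$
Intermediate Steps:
$r{\left(G,D \right)} = \frac{5 + D}{-3 + G}$
$K{\left(j \right)} = \frac{5 + j}{-3 + j}$
$s = \frac{7}{15}$ ($s = \frac{5 - 12}{-3 - 12} = \frac{1}{-15} \left(-7\right) = \left(- \frac{1}{15}\right) \left(-7\right) = \frac{7}{15} \approx 0.46667$)
$y{\left(J \right)} = \frac{7}{15}$
$\frac{-48288 + y{\left(-151 \right)}}{\left(3085 - -6469\right) - 48318} = \frac{-48288 + \frac{7}{15}}{\left(3085 - -6469\right) - 48318} = - \frac{724313}{15 \left(\left(3085 + 6469\right) - 48318\right)} = - \frac{724313}{15 \left(9554 - 48318\right)} = - \frac{724313}{15 \left(-38764\right)} = \left(- \frac{724313}{15}\right) \left(- \frac{1}{38764}\right) = \frac{724313}{581460}$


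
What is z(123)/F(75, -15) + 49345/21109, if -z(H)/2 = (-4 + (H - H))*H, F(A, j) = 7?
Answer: 21116671/147763 ≈ 142.91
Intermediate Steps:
z(H) = 8*H (z(H) = -2*(-4 + (H - H))*H = -2*(-4 + 0)*H = -(-8)*H = 8*H)
z(123)/F(75, -15) + 49345/21109 = (8*123)/7 + 49345/21109 = 984*(⅐) + 49345*(1/21109) = 984/7 + 49345/21109 = 21116671/147763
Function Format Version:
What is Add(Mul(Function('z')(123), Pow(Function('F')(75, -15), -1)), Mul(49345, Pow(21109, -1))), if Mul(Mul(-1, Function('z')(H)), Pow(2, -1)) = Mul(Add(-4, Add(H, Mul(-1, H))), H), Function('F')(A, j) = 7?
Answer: Rational(21116671, 147763) ≈ 142.91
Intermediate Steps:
Function('z')(H) = Mul(8, H) (Function('z')(H) = Mul(-2, Mul(Add(-4, Add(H, Mul(-1, H))), H)) = Mul(-2, Mul(Add(-4, 0), H)) = Mul(-2, Mul(-4, H)) = Mul(8, H))
Add(Mul(Function('z')(123), Pow(Function('F')(75, -15), -1)), Mul(49345, Pow(21109, -1))) = Add(Mul(Mul(8, 123), Pow(7, -1)), Mul(49345, Pow(21109, -1))) = Add(Mul(984, Rational(1, 7)), Mul(49345, Rational(1, 21109))) = Add(Rational(984, 7), Rational(49345, 21109)) = Rational(21116671, 147763)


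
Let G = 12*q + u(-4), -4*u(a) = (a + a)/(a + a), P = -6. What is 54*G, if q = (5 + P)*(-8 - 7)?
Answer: 19413/2 ≈ 9706.5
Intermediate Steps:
u(a) = -1/4 (u(a) = -(a + a)/(4*(a + a)) = -2*a/(4*(2*a)) = -2*a*1/(2*a)/4 = -1/4*1 = -1/4)
q = 15 (q = (5 - 6)*(-8 - 7) = -1*(-15) = 15)
G = 719/4 (G = 12*15 - 1/4 = 180 - 1/4 = 719/4 ≈ 179.75)
54*G = 54*(719/4) = 19413/2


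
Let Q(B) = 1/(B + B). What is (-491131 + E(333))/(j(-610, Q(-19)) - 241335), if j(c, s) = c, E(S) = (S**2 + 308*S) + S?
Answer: 55469/48389 ≈ 1.1463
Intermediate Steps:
E(S) = S**2 + 309*S
Q(B) = 1/(2*B)
(-491131 + E(333))/(j(-610, Q(-19)) - 241335) = (-491131 + 333*(309 + 333))/(-610 - 241335) = (-491131 + 333*642)/(-241945) = (-491131 + 213786)*(-1/241945) = -277345*(-1/241945) = 55469/48389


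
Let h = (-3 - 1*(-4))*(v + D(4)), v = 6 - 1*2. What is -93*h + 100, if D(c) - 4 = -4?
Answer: -272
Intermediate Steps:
v = 4 (v = 6 - 2 = 4)
D(c) = 0 (D(c) = 4 - 4 = 0)
h = 4 (h = (-3 - 1*(-4))*(4 + 0) = (-3 + 4)*4 = 1*4 = 4)
-93*h + 100 = -93*4 + 100 = -372 + 100 = -272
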